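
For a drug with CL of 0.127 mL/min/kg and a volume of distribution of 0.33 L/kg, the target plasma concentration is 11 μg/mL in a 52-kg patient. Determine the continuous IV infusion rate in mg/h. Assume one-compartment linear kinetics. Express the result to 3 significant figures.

4.36 mg/h

CL = 0.127 mL/min/kg × 52 kg = 6.604 mL/min = 6.604 × 60/1000 = 0.3962 L/h
R₀ = 0.3962 × 11 = 4.358 mg/h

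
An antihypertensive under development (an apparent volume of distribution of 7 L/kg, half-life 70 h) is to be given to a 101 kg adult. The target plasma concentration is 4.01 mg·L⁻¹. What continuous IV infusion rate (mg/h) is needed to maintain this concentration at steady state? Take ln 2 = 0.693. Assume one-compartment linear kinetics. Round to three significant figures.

Total Vd = 7 × 101 = 707.0 L
CL = ln 2 · Vd / t½ = 0.693 × 707.0 / 70 = 6.999 L/h
Infusion rate = CL × Css = 6.999 × 4.01 = 28.07 mg/h

28.1 mg/h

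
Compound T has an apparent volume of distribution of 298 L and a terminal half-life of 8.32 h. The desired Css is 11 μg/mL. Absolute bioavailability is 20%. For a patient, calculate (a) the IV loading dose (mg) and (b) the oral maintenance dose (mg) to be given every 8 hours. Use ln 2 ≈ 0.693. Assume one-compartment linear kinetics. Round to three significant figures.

(a) 3280 mg; (b) 10900 mg

LD = Vd × C = 298.0 × 11 = 3278 mg
CL = 0.693 × Vd / t½ = 0.693 × 298.0 / 8.32 = 24.82 L/h
D = CL × Css × τ / F = 24.82 × 11 × 8 / 0.2 = 10920 mg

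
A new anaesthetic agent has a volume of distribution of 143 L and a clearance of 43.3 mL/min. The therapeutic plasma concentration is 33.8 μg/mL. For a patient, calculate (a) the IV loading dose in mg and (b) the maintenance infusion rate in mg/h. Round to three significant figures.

LD = Vd · C_target = 143.0 × 33.8 = 4833 mg
Convert clearance: 43.3 mL/min × 60 min/h ÷ 1000 mL/L = 2.598 L/h
Infusion rate = 2.598 L/h × 33.8 mg/L = 87.81 mg/h

(a) 4830 mg; (b) 87.8 mg/h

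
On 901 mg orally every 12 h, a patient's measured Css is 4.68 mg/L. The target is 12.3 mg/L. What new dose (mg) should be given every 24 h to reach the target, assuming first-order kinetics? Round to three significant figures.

With linear kinetics, Css is proportional to dose rate (D/τ) at fixed clearance.
D₂ = D₁ × (Css,target / Css,current) × (τ₂/τ₁) = 901 × (12.3/4.68) × (24/12) = 4736 mg

4740 mg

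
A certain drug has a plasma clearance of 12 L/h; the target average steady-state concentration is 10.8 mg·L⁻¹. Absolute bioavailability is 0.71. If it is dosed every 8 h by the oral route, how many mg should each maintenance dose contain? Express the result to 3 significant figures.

1460 mg

At steady state, dose per interval replaces the amount cleared in that interval: F·D/τ = CL·Css.
D = CL × Css × τ / F = 12.00 × 10.8 × 8 / 0.71 = 1460 mg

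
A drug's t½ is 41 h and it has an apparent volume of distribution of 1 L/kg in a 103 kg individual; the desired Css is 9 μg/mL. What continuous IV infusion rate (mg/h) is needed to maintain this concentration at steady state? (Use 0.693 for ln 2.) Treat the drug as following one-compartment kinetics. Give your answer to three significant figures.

15.7 mg/h

Total Vd = 1 × 103 = 103.0 L
CL = ln 2 · Vd / t½ = 0.693 × 103.0 / 41 = 1.741 L/h
Infusion rate = CL × Css = 1.741 × 9 = 15.67 mg/h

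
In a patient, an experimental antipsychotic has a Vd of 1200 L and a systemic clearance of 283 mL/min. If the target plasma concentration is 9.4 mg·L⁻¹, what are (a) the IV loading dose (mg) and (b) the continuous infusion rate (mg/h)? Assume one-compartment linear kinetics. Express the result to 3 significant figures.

(a) 11300 mg; (b) 160 mg/h

Loading dose = Vd × C = 1200 × 9.4 = 11280 mg
Convert clearance: 283 mL/min × 60 min/h ÷ 1000 mL/L = 16.98 L/h
Maintenance: replace elimination → rate = CL × Css = 16.98 × 9.4 = 159.6 mg/h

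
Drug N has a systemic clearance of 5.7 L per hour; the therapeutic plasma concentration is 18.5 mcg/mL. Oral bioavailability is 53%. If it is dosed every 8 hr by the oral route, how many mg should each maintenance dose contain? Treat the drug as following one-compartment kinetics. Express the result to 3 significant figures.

D = CL × Css × τ / F = 5.700 × 18.5 × 8 / 0.53 = 1592 mg

1590 mg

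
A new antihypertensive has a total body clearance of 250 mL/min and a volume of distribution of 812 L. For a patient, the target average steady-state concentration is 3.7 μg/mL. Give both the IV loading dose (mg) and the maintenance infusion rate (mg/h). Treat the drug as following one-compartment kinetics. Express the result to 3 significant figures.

Loading: fill Vd to C_target → 812.0 L × 3.7 mg/L = 3004 mg
CL = 250 mL/min = 250 × 0.06 = 15.00 L/h
Infusion rate = 15.00 L/h × 3.7 mg/L = 55.50 mg/h

(a) 3000 mg; (b) 55.5 mg/h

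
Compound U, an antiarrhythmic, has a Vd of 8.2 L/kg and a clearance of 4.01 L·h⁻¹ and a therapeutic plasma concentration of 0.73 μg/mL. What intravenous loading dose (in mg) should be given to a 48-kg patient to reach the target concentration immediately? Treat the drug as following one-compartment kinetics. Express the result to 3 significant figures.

Total Vd = 8.2 × 48 = 393.6 L
LD = Vd × C = 393.6 × 0.7300 = 287.3 mg

287 mg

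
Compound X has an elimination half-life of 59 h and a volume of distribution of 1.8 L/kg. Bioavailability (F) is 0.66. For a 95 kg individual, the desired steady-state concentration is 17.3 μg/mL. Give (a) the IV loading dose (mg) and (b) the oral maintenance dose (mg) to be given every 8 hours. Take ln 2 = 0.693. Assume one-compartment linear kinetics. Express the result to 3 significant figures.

Vd = 1.8 L/kg × 95 kg = 171.0 L
LD = Vd × C = 171.0 × 17.3 = 2958 mg
CL = 0.693 × Vd / t½ = 0.693 × 171.0 / 59 = 2.009 L/h
D = CL × Css × τ / F = 2.009 × 17.3 × 8 / 0.66 = 421.3 mg

(a) 2960 mg; (b) 421 mg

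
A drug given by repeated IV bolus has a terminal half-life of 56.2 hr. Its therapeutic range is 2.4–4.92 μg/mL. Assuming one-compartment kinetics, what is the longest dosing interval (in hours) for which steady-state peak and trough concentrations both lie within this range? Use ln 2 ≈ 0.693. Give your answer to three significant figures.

58.2 h

k = 0.693 / t½ = 0.693 / 56.2 = 0.01233 h⁻¹
Between IV bolus doses, concentration decays as C = C₀·e^(−kτ), so C_peak/C_trough = e^(kτ).
τ_max = ln(C_peak/C_trough) / k = ln(4.92/2.4) / 0.01233 = 0.7178 / 0.01233 = 58.22 h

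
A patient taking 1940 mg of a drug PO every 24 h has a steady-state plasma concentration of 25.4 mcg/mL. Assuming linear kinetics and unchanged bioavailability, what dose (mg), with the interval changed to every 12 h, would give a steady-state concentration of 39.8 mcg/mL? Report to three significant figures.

1520 mg

For first-order elimination, Css ∝ F·D/(CL·τ); F and CL are unchanged, so Css ∝ D/τ.
D₂ = D₁ × (Css,target / Css,current) × (τ₂/τ₁) = 1940 × (39.8/25.4) × (12/24) = 1520 mg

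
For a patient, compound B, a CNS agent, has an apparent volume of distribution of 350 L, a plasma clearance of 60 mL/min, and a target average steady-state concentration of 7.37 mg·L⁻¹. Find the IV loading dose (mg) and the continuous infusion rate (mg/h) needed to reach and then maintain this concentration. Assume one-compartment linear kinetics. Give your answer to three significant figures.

LD = Vd · C_target = 350.0 × 7.37 = 2580 mg
CL = 60 mL/min × 60/1000 = 3.600 L/h
Maintenance: replace elimination → rate = CL × Css = 3.600 × 7.37 = 26.53 mg/h

(a) 2580 mg; (b) 26.5 mg/h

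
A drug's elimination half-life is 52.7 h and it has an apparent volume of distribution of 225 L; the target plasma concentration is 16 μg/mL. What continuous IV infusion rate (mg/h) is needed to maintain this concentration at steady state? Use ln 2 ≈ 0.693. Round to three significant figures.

k = 0.693/52.7 = 0.01315 h⁻¹, so CL = k·Vd = 0.01315 × 225.0 = 2.959 L/h
Infusion rate = CL × Css = 2.959 × 16 = 47.34 mg/h

47.3 mg/h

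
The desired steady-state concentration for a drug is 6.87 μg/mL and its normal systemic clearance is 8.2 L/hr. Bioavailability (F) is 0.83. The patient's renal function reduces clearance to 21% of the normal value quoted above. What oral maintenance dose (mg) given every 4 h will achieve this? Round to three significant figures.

57.0 mg

Patient clearance = 0.21 × 8.200 = 1.722 L/h
D = CL × Css × τ / F = 1.722 × 6.87 × 4 / 0.83 = 57.01 mg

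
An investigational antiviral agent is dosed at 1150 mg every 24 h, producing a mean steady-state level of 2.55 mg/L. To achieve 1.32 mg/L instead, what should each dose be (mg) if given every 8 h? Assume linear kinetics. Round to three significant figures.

With linear kinetics, Css is proportional to dose rate (D/τ) at fixed clearance.
D₂ = D₁ × (Css,target / Css,current) × (τ₂/τ₁) = 1150 × (1.32/2.55) × (8/24) = 198.4 mg

198 mg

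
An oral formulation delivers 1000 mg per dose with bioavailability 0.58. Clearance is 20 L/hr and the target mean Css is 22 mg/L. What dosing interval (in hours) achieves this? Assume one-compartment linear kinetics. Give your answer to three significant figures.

F·D/τ = CL·Css → τ = F·D / (CL·Css).
τ = 0.58 × 1000 / (20 × 22) = 1.318 h

1.32 h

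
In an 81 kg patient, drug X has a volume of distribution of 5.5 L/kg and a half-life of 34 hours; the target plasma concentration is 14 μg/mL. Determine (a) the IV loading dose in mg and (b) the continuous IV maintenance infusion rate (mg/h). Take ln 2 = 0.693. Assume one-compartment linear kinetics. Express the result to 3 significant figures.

(a) 6240 mg; (b) 127 mg/h

Total Vd = 5.5 × 81 = 445.5 L
LD = Vd × C = 445.5 × 14 = 6237 mg
CL = 0.693 × Vd / t½ = 0.693 × 445.5 / 34 = 9.080 L/h
Infusion rate = CL × Css = 9.080 × 14 = 127.1 mg/h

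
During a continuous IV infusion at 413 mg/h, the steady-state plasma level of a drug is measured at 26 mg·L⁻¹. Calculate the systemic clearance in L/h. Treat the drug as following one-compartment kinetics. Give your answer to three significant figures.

At steady state, infusion rate = CL × Css, so CL = rate / Css.
CL = 413 / 26 = 15.88 L/h

15.9 L/h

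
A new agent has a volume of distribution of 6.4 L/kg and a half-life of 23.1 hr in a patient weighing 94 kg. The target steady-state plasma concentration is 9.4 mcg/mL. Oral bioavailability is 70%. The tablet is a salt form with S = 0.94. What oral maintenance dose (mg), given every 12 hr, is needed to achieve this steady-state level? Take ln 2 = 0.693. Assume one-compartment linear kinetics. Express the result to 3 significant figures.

3090 mg

Vd = 6.4 L/kg × 94 kg = 601.6 L
CL = 0.693 × Vd / t½ = 0.693 × 601.6 / 23.1 = 18.05 L/h
D = CL × Css × τ / F / S = 18.05 × 9.4 × 12 / 0.7 / 0.94 = 3094 mg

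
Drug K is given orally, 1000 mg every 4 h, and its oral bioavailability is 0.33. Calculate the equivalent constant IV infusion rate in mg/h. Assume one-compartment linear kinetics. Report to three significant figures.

Equivalent systemic input: infusion rate = F·D/τ.
Rate = 0.33 × 1000 / 4 = 82.50 mg/h

82.5 mg/h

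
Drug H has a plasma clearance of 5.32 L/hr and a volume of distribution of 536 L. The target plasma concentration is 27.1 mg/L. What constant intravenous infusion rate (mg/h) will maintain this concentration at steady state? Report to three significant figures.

Vd does not affect the maintenance rate; only clearance governs steady-state input.
R₀ = 5.320 × 27.1 = 144.2 mg/h

144 mg/h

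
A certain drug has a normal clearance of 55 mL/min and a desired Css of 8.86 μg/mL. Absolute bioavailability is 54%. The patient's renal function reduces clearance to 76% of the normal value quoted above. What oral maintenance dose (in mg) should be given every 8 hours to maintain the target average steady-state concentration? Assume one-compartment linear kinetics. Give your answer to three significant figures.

CL = 55 mL/min = 55 × 0.06 = 3.300 L/h
Patient clearance = 0.76 × 3.300 = 2.508 L/h
D = CL × Css × τ / F = 2.508 × 8.86 × 8 / 0.54 = 329.2 mg

329 mg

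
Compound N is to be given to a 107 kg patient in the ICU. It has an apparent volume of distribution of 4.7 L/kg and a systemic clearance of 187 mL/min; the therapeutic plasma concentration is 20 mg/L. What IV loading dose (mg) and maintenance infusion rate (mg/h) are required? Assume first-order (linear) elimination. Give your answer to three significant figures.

Vd(total) = 107 kg × 4.7 L/kg = 502.9 L
Loading: fill Vd to C_target → 502.9 L × 20 mg/L = 10060 mg
CL = 187 mL/min = 187 × 0.06 = 11.22 L/h
Maintenance: replace elimination → rate = CL × Css = 11.22 × 20 = 224.4 mg/h

(a) 10100 mg; (b) 224 mg/h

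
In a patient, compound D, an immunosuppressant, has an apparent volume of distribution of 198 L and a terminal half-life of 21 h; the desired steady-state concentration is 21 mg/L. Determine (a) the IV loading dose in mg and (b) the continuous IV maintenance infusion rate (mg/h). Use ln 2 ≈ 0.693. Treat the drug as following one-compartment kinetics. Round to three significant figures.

LD = Vd × C = 198.0 × 21 = 4158 mg
CL = 0.693 × Vd / t½ = 0.693 × 198.0 / 21 = 6.534 L/h
Infusion rate = CL × Css = 6.534 × 21 = 137.2 mg/h

(a) 4160 mg; (b) 137 mg/h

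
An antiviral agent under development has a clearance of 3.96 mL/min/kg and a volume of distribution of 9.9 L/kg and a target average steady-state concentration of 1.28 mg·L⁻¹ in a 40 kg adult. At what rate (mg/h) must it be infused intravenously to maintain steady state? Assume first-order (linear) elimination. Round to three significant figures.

12.2 mg/h

CL = 3.96 mL/min/kg × 40 kg = 158.4 mL/min = 158.4 × 60/1000 = 9.504 L/h
R₀ = 9.504 × 1.28 = 12.17 mg/h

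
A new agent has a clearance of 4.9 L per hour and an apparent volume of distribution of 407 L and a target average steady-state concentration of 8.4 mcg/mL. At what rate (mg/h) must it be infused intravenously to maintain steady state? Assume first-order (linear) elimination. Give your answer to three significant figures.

R₀ = 4.900 × 8.4 = 41.16 mg/h

41.2 mg/h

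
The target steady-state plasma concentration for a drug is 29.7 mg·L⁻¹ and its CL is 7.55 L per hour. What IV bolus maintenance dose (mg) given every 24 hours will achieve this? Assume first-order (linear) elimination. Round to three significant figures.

D = CL × Css × τ = 7.550 × 29.7 × 24 = 5382 mg

5380 mg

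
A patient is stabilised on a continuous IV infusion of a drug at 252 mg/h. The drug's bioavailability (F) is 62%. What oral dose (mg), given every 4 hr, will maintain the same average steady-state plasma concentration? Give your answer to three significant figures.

To maintain the same Css, the systemic dosing rate must be unchanged: F·D/τ = infusion rate.
D = rate × τ / F = 252 × 4 / 0.62 = 1626 mg

1630 mg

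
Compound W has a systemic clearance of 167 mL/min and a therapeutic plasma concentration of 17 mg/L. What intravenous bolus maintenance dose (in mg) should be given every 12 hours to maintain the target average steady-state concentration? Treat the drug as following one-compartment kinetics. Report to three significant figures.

2040 mg

CL = 167 mL/min × 60/1000 = 10.02 L/h
D = CL × Css × τ = 10.02 × 17 × 12 = 2044 mg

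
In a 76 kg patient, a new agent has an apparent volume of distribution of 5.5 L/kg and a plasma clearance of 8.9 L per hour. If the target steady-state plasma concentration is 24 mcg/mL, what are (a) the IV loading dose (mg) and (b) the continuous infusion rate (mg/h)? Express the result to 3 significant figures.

Vd(total) = 76 kg × 5.5 L/kg = 418.0 L
Loading: fill Vd to C_target → 418.0 L × 24 mg/L = 10030 mg
Maintenance infusion rate = CL × Css = 8.900 × 24 = 213.6 mg/h

(a) 10000 mg; (b) 214 mg/h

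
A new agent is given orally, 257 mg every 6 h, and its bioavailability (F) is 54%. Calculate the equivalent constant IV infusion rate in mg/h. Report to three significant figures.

23.1 mg/h

Equivalent systemic input: infusion rate = F·D/τ.
Rate = 0.54 × 257 / 6 = 23.13 mg/h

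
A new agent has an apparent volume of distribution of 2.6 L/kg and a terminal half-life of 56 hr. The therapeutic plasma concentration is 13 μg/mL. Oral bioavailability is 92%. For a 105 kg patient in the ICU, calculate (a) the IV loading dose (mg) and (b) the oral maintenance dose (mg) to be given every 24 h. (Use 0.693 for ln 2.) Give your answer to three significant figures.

(a) 3550 mg; (b) 1150 mg

Vd = 2.6 L/kg × 105 kg = 273.0 L
LD = Vd × C = 273.0 × 13 = 3549 mg
CL = 0.693 × Vd / t½ = 0.693 × 273.0 / 56 = 3.378 L/h
D = CL × Css × τ / F = 3.378 × 13 × 24 / 0.92 = 1146 mg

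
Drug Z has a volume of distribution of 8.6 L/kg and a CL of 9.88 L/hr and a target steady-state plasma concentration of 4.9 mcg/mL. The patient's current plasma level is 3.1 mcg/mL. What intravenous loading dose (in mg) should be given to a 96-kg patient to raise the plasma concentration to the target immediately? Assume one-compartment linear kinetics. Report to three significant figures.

1490 mg

Total Vd = 8.6 × 96 = 825.6 L
The loading dose fills Vd to the target concentration.
Concentration deficit ΔC = 4.9 − 3.1 = 1.800 mg/L
LD = Vd × ΔC = 825.6 × 1.800 = 1486 mg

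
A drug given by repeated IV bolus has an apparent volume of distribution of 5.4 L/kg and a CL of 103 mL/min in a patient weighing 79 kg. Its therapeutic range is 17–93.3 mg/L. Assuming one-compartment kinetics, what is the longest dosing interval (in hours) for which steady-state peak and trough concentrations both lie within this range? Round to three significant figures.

Total Vd = 5.4 × 79 = 426.6 L
CL = 103 mL/min × 60/1000 = 6.180 L/h
k = CL / Vd = 6.180 / 426.6 = 0.01449 h⁻¹
Between IV bolus doses, concentration decays as C = C₀·e^(−kτ), so C_peak/C_trough = e^(kτ).
τ_max = ln(C_peak/C_trough) / k = ln(93.3/17) / 0.01449 = 1.703 / 0.01449 = 117.5 h

118 h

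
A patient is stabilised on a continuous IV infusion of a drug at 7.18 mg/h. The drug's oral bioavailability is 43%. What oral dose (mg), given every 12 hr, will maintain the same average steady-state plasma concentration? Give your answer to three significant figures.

200 mg

To maintain the same Css, the systemic dosing rate must be unchanged: F·D/τ = infusion rate.
D = rate × τ / F = 7.18 × 12 / 0.43 = 200.4 mg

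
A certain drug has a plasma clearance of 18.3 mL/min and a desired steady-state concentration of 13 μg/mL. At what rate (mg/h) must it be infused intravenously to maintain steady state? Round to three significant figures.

14.3 mg/h

CL = 18.3 mL/min × 60/1000 = 1.098 L/h
Infusion rate = CL · Css = 1.098 L/h × 13 mg/L = 14.27 mg/h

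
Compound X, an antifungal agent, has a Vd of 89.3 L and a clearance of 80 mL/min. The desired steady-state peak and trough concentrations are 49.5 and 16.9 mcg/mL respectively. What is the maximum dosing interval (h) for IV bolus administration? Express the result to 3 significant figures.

20.0 h

Convert clearance: 80 mL/min × 60 min/h ÷ 1000 mL/L = 4.800 L/h
k = CL / Vd = 4.800 / 89.30 = 0.05375 h⁻¹
Between IV bolus doses, concentration decays as C = C₀·e^(−kτ), so C_peak/C_trough = e^(kτ).
τ_max = ln(C_peak/C_trough) / k = ln(49.5/16.9) / 0.05375 = 1.075 / 0.05375 = 20.00 h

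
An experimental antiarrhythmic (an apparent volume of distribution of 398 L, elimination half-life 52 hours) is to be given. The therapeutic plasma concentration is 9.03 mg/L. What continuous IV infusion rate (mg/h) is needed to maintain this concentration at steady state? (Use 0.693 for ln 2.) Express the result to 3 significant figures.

CL = ln 2 · Vd / t½ = 0.693 × 398.0 / 52 = 5.304 L/h
Infusion rate = CL × Css = 5.304 × 9.03 = 47.90 mg/h

47.9 mg/h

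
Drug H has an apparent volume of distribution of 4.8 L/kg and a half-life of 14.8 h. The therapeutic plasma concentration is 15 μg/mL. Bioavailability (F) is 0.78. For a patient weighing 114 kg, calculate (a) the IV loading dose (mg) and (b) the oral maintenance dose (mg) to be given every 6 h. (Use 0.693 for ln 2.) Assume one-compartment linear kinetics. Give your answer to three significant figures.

(a) 8210 mg; (b) 2960 mg

Total Vd = 4.8 × 114 = 547.2 L
LD = Vd × C = 547.2 × 15 = 8208 mg
CL = 0.693 × Vd / t½ = 0.693 × 547.2 / 14.8 = 25.62 L/h
D = CL × Css × τ / F = 25.62 × 15 × 6 / 0.78 = 2956 mg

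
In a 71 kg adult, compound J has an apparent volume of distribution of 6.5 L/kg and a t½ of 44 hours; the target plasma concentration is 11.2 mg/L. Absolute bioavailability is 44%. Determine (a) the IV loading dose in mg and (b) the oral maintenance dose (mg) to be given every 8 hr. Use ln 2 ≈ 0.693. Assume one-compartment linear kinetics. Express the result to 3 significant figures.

Vd = 6.5 L/kg × 71 kg = 461.5 L
LD = Vd × C = 461.5 × 11.2 = 5169 mg
CL = 0.693 × Vd / t½ = 0.693 × 461.5 / 44 = 7.269 L/h
D = CL × Css × τ / F = 7.269 × 11.2 × 8 / 0.44 = 1480 mg

(a) 5170 mg; (b) 1480 mg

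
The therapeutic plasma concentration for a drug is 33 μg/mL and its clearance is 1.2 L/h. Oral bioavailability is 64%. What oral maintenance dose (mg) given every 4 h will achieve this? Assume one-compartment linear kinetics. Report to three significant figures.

248 mg

D = CL × Css × τ / F = 1.200 × 33 × 4 / 0.64 = 247.5 mg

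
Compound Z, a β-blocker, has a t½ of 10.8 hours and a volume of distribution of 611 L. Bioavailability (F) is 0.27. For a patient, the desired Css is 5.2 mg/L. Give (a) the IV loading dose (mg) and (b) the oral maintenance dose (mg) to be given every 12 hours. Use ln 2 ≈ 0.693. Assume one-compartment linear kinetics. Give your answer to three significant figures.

LD = Vd × C = 611.0 × 5.2 = 3177 mg
CL = 0.693 × Vd / t½ = 0.693 × 611.0 / 10.8 = 39.21 L/h
D = CL × Css × τ / F = 39.21 × 5.2 × 12 / 0.27 = 9062 mg

(a) 3180 mg; (b) 9060 mg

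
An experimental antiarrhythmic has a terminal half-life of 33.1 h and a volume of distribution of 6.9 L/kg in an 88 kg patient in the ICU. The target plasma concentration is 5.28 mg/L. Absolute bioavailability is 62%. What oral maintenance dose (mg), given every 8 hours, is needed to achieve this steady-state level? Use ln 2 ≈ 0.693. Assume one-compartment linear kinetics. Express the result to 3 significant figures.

Total Vd = 6.9 × 88 = 607.2 L
CL = ln 2 · Vd / t½ = 0.693 × 607.2 / 33.1 = 12.71 L/h
D = CL × Css × τ / F = 12.71 × 5.28 × 8 / 0.62 = 865.9 mg

866 mg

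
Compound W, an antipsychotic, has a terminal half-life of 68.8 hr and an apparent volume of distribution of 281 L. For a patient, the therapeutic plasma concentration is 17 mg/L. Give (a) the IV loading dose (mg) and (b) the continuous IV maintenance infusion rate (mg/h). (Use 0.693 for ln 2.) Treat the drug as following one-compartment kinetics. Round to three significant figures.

(a) 4780 mg; (b) 48.1 mg/h

LD = Vd × C = 281.0 × 17 = 4777 mg
CL = 0.693 × Vd / t½ = 0.693 × 281.0 / 68.8 = 2.830 L/h
Infusion rate = CL × Css = 2.830 × 17 = 48.11 mg/h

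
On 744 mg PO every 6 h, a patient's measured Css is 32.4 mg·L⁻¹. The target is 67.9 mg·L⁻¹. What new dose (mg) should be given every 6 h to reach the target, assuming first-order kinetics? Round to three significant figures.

1560 mg

For first-order elimination, Css ∝ F·D/(CL·τ); F and CL are unchanged, so Css ∝ D/τ.
D₂ = D₁ × (Css,target / Css,current) = 744 × 67.9/32.4 = 1559 mg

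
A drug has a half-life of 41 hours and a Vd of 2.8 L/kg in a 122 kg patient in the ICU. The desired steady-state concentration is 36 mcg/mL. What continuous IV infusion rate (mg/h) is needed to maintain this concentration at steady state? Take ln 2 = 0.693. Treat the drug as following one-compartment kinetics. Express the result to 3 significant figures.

208 mg/h

Vd = 2.8 L/kg × 122 kg = 341.6 L
k = 0.693/41 = 0.01690 h⁻¹, so CL = k·Vd = 0.01690 × 341.6 = 5.773 L/h
Infusion rate = CL × Css = 5.773 × 36 = 207.8 mg/h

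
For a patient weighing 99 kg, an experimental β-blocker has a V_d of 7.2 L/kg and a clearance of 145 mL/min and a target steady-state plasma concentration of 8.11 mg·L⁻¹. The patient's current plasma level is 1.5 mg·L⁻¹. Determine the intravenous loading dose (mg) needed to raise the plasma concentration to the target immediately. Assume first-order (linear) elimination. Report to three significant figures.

Vd(total) = 99 kg × 7.2 L/kg = 712.8 L
LD is governed by Vd — clearance does not enter the loading-dose calculation.
Concentration deficit ΔC = 8.11 − 1.5 = 6.610 mg/L
LD = Vd × ΔC = 712.8 × 6.610 = 4712 mg

4710 mg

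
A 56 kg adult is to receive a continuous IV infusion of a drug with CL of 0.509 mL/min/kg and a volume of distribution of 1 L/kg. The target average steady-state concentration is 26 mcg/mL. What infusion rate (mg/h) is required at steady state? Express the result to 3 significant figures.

44.5 mg/h

CL = 0.509 mL/min/kg × 56 kg = 28.50 mL/min = 28.50 × 60/1000 = 1.710 L/h
Infusion rate = CL · Css = 1.710 L/h × 26 mg/L = 44.46 mg/h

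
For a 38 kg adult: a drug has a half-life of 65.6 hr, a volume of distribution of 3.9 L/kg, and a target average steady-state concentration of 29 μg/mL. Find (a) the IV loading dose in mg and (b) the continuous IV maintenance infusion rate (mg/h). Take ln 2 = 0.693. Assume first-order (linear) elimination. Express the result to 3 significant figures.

Total Vd = 3.9 × 38 = 148.2 L
LD = Vd × C = 148.2 × 29 = 4298 mg
CL = 0.693 × Vd / t½ = 0.693 × 148.2 / 65.6 = 1.566 L/h
Infusion rate = CL × Css = 1.566 × 29 = 45.41 mg/h

(a) 4300 mg; (b) 45.4 mg/h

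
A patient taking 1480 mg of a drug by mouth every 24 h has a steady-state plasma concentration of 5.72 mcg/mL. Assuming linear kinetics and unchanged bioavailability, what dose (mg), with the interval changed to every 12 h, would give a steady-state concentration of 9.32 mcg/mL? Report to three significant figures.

With linear kinetics, Css is proportional to dose rate (D/τ) at fixed clearance.
D₂ = D₁ × (Css,target / Css,current) × (τ₂/τ₁) = 1480 × (9.32/5.72) × (12/24) = 1206 mg

1210 mg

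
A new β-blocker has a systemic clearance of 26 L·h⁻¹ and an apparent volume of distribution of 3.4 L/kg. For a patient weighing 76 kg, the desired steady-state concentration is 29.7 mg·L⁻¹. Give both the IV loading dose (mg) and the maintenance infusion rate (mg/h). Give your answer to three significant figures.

(a) 7670 mg; (b) 772 mg/h

Vd(total) = 76 kg × 3.4 L/kg = 258.4 L
LD = Vd · C_target = 258.4 × 29.7 = 7674 mg
Maintenance: replace elimination → rate = CL × Css = 26.00 × 29.7 = 772.2 mg/h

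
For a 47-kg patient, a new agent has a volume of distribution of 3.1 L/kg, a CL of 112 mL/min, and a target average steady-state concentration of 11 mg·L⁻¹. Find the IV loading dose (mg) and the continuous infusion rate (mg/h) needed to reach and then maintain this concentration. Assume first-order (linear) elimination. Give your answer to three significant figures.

(a) 1600 mg; (b) 73.9 mg/h

Vd = 3.1 L/kg × 47 kg = 145.7 L
LD = Vd · C_target = 145.7 × 11 = 1603 mg
CL = 112 mL/min × 60/1000 = 6.720 L/h
Infusion rate = 6.720 L/h × 11 mg/L = 73.92 mg/h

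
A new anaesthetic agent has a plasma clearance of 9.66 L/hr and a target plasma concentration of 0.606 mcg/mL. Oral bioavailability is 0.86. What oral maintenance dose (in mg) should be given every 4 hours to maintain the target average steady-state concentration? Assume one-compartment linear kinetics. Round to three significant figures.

27.2 mg

D = CL × Css × τ / F = 9.660 × 0.606 × 4 / 0.86 = 27.23 mg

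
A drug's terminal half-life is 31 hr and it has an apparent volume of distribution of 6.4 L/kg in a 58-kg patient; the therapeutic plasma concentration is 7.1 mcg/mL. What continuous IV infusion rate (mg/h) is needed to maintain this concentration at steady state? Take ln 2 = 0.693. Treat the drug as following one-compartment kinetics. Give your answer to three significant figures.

Vd(total) = 58 kg × 6.4 L/kg = 371.2 L
k = 0.693/31 = 0.02235 h⁻¹, so CL = k·Vd = 0.02235 × 371.2 = 8.296 L/h
Infusion rate = CL × Css = 8.296 × 7.1 = 58.90 mg/h

58.9 mg/h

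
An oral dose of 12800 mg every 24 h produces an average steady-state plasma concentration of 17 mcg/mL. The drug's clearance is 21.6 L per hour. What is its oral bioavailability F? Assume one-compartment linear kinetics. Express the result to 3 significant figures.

0.689

F·D/τ = CL·Css at steady state → F = CL·Css·τ / D.
F = 21.6 × 17 × 24 / 12800 = 0.689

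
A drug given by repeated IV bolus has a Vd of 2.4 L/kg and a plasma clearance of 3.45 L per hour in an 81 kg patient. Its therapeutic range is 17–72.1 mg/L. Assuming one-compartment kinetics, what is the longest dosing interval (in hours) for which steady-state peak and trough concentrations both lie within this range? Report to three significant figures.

81.4 h

Vd = 2.4 L/kg × 81 kg = 194.4 L
k = CL / Vd = 3.450 / 194.4 = 0.01775 h⁻¹
Between IV bolus doses, concentration decays as C = C₀·e^(−kτ), so C_peak/C_trough = e^(kτ).
τ_max = ln(C_peak/C_trough) / k = ln(72.1/17) / 0.01775 = 1.445 / 0.01775 = 81.41 h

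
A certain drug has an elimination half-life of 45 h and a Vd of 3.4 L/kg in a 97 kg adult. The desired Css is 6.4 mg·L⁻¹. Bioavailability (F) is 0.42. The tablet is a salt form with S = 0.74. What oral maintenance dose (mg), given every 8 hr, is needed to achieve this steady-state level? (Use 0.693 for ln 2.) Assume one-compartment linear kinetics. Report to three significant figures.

Vd = 3.4 L/kg × 97 kg = 329.8 L
CL = 0.693 × Vd / t½ = 0.693 × 329.8 / 45 = 5.079 L/h
D = CL × Css × τ / F / S = 5.079 × 6.4 × 8 / 0.42 / 0.74 = 836.7 mg

837 mg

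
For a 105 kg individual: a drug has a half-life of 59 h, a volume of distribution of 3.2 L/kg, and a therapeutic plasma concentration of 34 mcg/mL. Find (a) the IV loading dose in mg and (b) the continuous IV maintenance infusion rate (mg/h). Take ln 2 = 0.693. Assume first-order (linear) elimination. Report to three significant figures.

(a) 11400 mg; (b) 134 mg/h

Vd = 3.2 L/kg × 105 kg = 336.0 L
LD = Vd × C = 336.0 × 34 = 11420 mg
CL = 0.693 × Vd / t½ = 0.693 × 336.0 / 59 = 3.947 L/h
Infusion rate = CL × Css = 3.947 × 34 = 134.2 mg/h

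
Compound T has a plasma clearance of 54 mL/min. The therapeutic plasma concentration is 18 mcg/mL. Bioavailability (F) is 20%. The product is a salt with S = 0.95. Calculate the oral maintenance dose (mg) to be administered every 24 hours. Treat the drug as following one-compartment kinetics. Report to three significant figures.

CL = 54 mL/min = 54 × 0.06 = 3.240 L/h
At steady state, dose per interval replaces the amount cleared in that interval: F·S·D/τ = CL·Css.
D = CL × Css × τ / F / S = 3.240 × 18 × 24 / 0.2 / 0.95 = 7367 mg

7370 mg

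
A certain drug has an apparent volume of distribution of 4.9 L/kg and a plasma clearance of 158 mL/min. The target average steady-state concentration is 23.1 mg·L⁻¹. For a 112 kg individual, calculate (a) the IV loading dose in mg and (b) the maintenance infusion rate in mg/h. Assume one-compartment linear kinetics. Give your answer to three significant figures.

Vd(total) = 112 kg × 4.9 L/kg = 548.8 L
Loading: fill Vd to C_target → 548.8 L × 23.1 mg/L = 12680 mg
CL = 158 mL/min × 60/1000 = 9.480 L/h
Maintenance: replace elimination → rate = CL × Css = 9.480 × 23.1 = 219.0 mg/h

(a) 12700 mg; (b) 219 mg/h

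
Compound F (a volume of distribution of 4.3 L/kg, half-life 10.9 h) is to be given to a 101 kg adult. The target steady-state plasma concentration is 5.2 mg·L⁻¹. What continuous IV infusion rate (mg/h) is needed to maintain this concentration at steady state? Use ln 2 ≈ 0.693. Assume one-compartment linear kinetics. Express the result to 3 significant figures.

Vd = 4.3 L/kg × 101 kg = 434.3 L
CL = 0.693 × Vd / t½ = 0.693 × 434.3 / 10.9 = 27.61 L/h
Infusion rate = CL × Css = 27.61 × 5.2 = 143.6 mg/h

144 mg/h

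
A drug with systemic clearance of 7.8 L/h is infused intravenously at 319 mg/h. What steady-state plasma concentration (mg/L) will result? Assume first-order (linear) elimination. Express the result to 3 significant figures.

Css = rate / CL = 319 / 7.800 = 40.90 mg/L

40.9 mg/L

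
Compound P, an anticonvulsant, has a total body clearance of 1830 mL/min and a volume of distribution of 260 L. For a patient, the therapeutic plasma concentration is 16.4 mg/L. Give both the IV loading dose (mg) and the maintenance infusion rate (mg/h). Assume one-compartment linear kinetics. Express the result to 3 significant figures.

(a) 4260 mg; (b) 1800 mg/h

Loading dose = Vd × C = 260.0 × 16.4 = 4264 mg
Convert clearance: 1830 mL/min × 60 min/h ÷ 1000 mL/L = 109.8 L/h
Infusion rate = 109.8 L/h × 16.4 mg/L = 1801 mg/h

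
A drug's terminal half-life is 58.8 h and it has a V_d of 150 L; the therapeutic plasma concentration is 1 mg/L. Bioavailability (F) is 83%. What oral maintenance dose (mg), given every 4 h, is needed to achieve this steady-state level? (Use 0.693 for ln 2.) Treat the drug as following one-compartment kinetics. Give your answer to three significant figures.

8.52 mg

CL = ln 2 · Vd / t½ = 0.693 × 150.0 / 58.8 = 1.768 L/h
D = CL × Css × τ / F = 1.768 × 1 × 4 / 0.83 = 8.520 mg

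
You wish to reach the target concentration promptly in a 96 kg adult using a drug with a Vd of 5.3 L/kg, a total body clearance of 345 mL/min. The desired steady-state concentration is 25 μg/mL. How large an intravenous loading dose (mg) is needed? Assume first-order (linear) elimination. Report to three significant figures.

12700 mg

Vd(total) = 96 kg × 5.3 L/kg = 508.8 L
LD is governed by Vd — clearance does not enter the loading-dose calculation.
LD = Vd × C = 508.8 × 25.00 = 12720 mg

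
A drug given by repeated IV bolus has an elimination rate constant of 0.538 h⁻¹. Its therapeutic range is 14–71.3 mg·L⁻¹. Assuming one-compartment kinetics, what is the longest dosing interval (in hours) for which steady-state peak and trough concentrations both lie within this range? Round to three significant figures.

Between IV bolus doses, concentration decays as C = C₀·e^(−kτ), so C_peak/C_trough = e^(kτ).
τ_max = ln(C_peak/C_trough) / k = ln(71.3/14) / 0.5380 = 1.628 / 0.5380 = 3.026 h

3.03 h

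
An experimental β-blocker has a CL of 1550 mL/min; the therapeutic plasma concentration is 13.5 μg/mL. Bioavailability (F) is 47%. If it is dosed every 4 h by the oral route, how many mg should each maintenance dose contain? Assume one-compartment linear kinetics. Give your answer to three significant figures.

10700 mg

CL = 1550 mL/min × 60/1000 = 93.00 L/h
At steady state, dose per interval replaces the amount cleared in that interval: F·D/τ = CL·Css.
D = CL × Css × τ / F = 93.00 × 13.5 × 4 / 0.47 = 10690 mg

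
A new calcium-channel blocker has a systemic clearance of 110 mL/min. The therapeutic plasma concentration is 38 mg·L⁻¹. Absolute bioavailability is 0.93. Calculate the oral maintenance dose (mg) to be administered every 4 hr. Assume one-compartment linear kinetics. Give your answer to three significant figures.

CL = 110 mL/min = 110 × 0.06 = 6.600 L/h
D = CL × Css × τ / F = 6.600 × 38 × 4 / 0.93 = 1079 mg

1080 mg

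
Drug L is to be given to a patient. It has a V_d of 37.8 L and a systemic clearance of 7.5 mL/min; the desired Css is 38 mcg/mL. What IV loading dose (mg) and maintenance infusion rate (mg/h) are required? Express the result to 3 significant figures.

LD = Vd · C_target = 37.80 × 38 = 1436 mg
CL = 7.5 mL/min = 7.5 × 0.06 = 0.4500 L/h
Maintenance infusion rate = CL × Css = 0.4500 × 38 = 17.10 mg/h

(a) 1440 mg; (b) 17.1 mg/h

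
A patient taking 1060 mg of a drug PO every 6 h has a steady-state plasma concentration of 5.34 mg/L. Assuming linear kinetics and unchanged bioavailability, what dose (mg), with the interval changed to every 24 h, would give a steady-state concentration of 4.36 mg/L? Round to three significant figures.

3460 mg

With linear kinetics, Css is proportional to dose rate (D/τ) at fixed clearance.
D₂ = D₁ × (Css,target / Css,current) × (τ₂/τ₁) = 1060 × (4.36/5.34) × (24/6) = 3462 mg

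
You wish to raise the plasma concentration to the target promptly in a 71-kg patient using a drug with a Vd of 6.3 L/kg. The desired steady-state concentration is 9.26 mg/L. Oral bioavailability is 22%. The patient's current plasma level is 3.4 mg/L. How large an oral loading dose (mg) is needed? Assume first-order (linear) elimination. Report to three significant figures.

11900 mg

Total Vd = 6.3 × 71 = 447.3 L
The loading dose fills Vd to the target concentration.
Concentration deficit ΔC = 9.26 − 3.4 = 5.860 mg/L
LD = Vd × ΔC / F = 447.3 × 5.860 / 0.22 = 11910 mg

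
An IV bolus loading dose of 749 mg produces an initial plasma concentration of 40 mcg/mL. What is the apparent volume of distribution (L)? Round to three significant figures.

18.7 L

Immediately after an IV bolus, C₀ = Dose / Vd, so Vd = Dose / C₀.
Vd = 749 / 40 = 18.73 L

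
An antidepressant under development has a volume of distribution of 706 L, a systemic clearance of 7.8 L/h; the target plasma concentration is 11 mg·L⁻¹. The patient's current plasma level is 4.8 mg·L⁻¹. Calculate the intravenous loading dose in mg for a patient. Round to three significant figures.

4380 mg

Loading dose depends on Vd (not clearance): it fills the distribution volume.
Concentration deficit ΔC = 11 − 4.8 = 6.200 mg/L
LD = Vd × ΔC = 706.0 × 6.200 = 4377 mg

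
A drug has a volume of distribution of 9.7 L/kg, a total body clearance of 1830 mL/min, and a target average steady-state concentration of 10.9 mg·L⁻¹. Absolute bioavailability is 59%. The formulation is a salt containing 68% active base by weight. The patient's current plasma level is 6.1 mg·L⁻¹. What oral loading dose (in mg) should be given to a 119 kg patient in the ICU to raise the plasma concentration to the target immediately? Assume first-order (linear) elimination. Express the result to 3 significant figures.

Vd = 9.7 L/kg × 119 kg = 1154 L
Concentration deficit ΔC = 10.9 − 6.1 = 4.800 mg/L
LD = Vd × ΔC / F / S = 1154 × 4.800 / 0.59 / 0.68 = 13810 mg

13800 mg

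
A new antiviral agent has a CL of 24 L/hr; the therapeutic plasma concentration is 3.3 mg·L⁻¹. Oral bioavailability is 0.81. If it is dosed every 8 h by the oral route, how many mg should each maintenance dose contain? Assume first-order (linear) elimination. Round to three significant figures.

At steady state, dose per interval replaces the amount cleared in that interval: F·D/τ = CL·Css.
D = CL × Css × τ / F = 24.00 × 3.3 × 8 / 0.81 = 782.2 mg

782 mg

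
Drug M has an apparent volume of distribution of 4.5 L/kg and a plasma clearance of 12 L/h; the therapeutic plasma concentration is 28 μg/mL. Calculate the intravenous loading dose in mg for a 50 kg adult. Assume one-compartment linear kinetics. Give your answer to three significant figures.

Vd(total) = 50 kg × 4.5 L/kg = 225.0 L
LD is governed by Vd — clearance does not enter the loading-dose calculation.
LD = Vd × C = 225.0 × 28.00 = 6300 mg

6300 mg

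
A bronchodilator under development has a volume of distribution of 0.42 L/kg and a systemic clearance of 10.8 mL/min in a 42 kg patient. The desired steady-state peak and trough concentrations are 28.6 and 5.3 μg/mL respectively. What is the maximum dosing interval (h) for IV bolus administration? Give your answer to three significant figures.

Vd = 0.42 L/kg × 42 kg = 17.64 L
Convert clearance: 10.8 mL/min × 60 min/h ÷ 1000 mL/L = 0.6480 L/h
k = CL / Vd = 0.6480 / 17.64 = 0.03673 h⁻¹
Between IV bolus doses, concentration decays as C = C₀·e^(−kτ), so C_peak/C_trough = e^(kτ).
τ_max = ln(C_peak/C_trough) / k = ln(28.6/5.3) / 0.03673 = 1.686 / 0.03673 = 45.90 h

45.9 h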